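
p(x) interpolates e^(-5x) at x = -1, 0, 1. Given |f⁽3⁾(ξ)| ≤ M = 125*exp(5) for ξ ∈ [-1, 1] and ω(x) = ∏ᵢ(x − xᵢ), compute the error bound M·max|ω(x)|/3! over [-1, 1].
125*sqrt(3)*exp(5)/27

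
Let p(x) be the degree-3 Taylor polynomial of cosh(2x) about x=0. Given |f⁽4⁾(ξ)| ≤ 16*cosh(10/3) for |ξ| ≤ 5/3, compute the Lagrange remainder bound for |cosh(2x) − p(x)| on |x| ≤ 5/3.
1250*cosh(10/3)/243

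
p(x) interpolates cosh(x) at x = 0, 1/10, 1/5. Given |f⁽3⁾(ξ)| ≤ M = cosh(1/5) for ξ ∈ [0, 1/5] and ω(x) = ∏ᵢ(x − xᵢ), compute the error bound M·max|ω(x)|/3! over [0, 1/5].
sqrt(3)*cosh(1/5)/27000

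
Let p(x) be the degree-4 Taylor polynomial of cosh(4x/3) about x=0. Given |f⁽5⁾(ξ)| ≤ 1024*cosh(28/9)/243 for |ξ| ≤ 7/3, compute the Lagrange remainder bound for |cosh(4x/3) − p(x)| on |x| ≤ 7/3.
2151296*cosh(28/9)/885735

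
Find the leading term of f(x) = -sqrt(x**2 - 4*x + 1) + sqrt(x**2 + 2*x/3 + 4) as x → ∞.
7/3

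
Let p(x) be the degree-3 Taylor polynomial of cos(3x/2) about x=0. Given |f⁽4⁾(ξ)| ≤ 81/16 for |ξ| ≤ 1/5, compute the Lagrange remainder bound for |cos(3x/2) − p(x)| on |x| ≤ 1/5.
27/80000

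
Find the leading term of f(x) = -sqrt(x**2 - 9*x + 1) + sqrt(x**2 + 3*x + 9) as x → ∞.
6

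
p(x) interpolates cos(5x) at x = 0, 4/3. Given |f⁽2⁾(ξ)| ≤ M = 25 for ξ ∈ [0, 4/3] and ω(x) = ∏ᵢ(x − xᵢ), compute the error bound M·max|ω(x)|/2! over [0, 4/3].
50/9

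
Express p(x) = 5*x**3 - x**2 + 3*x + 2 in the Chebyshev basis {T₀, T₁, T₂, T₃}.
(3/2)T₀ + (27/4)T₁ + (-1/2)T₂ + (5/4)T₃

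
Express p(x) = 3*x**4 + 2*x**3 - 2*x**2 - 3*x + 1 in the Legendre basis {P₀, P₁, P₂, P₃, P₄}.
(14/15)P₀ + (-9/5)P₁ + (8/21)P₂ + (4/5)P₃ + (24/35)P₄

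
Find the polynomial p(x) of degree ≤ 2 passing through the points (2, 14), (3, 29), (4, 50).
3*x**2 + 2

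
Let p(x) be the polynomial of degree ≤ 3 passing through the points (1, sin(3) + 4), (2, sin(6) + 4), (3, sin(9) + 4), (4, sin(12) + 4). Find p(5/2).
9*sin(6)/16 - sin(3)/16 - sin(12)/16 + 9*sin(9)/16 + 4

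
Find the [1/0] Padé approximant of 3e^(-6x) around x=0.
3 - 18*x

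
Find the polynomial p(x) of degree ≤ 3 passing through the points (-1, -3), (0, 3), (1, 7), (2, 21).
2*x**3 - x**2 + 3*x + 3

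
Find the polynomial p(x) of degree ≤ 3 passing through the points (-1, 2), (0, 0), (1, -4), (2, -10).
-x**2 - 3*x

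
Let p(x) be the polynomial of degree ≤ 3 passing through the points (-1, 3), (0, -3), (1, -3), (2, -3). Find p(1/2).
-27/8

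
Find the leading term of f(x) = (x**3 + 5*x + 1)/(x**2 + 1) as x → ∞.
x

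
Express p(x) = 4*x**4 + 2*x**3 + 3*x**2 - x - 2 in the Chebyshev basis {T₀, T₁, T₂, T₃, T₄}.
T₀ + (1/2)T₁ + (7/2)T₂ + (1/2)T₃ + (1/2)T₄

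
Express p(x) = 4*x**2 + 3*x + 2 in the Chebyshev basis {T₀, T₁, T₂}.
(4)T₀ + (3)T₁ + (2)T₂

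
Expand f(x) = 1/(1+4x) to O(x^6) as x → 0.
1 - 4*x + 16*x**2 - 64*x**3 + 256*x**4 - 1024*x**5 + O(x**6)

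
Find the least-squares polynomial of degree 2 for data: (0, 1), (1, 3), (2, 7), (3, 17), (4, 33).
51/35 + (-67/35)x + (17/7)x²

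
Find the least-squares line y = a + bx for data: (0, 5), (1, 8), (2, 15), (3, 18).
a = 23/5, b = 23/5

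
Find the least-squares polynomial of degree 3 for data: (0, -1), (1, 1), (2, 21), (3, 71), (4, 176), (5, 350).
-7/6 + (325/252)x + (-125/84)x² + (55/18)x³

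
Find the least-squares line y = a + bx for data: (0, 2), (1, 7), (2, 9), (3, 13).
a = 5/2, b = 7/2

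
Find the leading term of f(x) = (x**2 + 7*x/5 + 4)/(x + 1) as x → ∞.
x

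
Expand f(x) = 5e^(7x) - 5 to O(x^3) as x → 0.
35*x + 245*x**2/2 + O(x**3)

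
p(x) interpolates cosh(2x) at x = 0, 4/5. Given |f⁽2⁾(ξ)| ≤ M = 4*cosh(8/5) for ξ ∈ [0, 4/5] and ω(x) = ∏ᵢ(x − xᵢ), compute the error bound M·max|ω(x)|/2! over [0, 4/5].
8*cosh(8/5)/25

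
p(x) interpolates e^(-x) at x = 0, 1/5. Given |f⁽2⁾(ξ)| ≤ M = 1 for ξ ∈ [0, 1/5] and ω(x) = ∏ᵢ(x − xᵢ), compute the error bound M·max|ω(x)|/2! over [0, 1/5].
1/200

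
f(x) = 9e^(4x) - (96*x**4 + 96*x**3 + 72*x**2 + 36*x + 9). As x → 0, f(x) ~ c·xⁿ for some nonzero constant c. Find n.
5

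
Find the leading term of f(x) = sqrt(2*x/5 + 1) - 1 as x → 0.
x/5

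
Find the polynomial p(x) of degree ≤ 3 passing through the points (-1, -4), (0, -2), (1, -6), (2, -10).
x**3 - 3*x**2 - 2*x - 2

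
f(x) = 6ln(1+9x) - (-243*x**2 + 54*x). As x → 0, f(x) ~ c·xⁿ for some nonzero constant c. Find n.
3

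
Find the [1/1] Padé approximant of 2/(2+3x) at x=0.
1/(3*x/2 + 1)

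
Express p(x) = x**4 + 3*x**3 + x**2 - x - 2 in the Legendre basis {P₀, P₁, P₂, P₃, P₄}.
(-22/15)P₀ + (4/5)P₁ + (26/21)P₂ + (6/5)P₃ + (8/35)P₄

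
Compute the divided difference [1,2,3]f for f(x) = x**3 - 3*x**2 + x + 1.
3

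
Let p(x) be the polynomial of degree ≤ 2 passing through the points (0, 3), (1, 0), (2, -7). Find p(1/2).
2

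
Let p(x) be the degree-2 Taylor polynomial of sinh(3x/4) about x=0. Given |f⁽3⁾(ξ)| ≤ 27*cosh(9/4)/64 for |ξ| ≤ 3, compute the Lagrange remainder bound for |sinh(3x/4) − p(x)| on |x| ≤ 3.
243*cosh(9/4)/128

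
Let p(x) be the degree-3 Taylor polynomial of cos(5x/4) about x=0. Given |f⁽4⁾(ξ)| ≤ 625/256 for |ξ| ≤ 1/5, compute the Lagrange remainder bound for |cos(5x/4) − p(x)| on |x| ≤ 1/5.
1/6144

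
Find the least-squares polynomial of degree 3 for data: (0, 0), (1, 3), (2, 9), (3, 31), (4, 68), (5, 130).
13/63 + (353/378)x + (13/252)x² + (107/108)x³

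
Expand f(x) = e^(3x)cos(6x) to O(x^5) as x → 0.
1 + 3*x - 27*x**2/2 - 99*x**3/2 - 189*x**4/8 + O(x**5)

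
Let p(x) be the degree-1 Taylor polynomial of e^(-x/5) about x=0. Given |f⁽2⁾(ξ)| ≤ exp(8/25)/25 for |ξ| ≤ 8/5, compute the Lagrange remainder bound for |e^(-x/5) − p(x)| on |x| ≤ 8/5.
32*exp(8/25)/625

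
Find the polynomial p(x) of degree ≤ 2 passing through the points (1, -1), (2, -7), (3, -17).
1 - 2*x**2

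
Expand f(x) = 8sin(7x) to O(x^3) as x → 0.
56*x + O(x**3)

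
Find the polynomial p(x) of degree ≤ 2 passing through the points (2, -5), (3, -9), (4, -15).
-x**2 + x - 3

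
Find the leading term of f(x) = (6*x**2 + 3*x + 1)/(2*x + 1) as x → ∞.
3*x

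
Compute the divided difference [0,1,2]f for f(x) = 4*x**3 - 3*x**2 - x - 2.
9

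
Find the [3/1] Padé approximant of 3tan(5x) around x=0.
125*x**3 + 15*x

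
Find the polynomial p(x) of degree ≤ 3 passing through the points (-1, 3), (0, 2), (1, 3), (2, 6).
x**2 + 2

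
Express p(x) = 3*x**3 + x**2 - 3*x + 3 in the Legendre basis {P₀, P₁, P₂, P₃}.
(10/3)P₀ + (-6/5)P₁ + (2/3)P₂ + (6/5)P₃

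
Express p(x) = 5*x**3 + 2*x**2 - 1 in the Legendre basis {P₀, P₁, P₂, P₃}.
(-1/3)P₀ + (3)P₁ + (4/3)P₂ + (2)P₃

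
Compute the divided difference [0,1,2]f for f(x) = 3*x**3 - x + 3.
9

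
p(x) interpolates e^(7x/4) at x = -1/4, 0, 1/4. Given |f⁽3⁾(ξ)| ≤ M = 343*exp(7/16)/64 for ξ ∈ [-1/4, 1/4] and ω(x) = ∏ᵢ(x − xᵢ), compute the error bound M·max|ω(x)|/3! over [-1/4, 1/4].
343*sqrt(3)*exp(7/16)/110592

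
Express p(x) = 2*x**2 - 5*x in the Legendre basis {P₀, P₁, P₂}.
(2/3)P₀ + (-5)P₁ + (4/3)P₂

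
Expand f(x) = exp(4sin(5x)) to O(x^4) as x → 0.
1 + 20*x + 200*x**2 + 1250*x**3 + O(x**4)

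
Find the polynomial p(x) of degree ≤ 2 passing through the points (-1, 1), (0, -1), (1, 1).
2*x**2 - 1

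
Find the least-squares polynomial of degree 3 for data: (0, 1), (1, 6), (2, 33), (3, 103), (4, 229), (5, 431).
23/21 + (-197/126)x + (269/84)x² + (103/36)x³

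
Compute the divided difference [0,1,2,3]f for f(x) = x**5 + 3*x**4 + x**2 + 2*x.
43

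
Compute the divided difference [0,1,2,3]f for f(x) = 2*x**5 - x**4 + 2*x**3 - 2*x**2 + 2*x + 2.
46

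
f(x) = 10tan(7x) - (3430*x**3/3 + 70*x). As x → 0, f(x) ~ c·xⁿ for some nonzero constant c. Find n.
5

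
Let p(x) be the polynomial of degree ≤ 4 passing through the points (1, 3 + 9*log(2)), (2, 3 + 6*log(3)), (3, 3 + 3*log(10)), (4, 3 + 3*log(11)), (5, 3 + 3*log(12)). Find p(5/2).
3 + log(450*11**(17/32)*2**(115/128)*3**(113/128)*5**(7/64)/11)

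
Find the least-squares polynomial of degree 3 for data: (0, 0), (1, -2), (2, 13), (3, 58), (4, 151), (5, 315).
-5/14 + (-41/28)x + (-59/28)x² + (3)x³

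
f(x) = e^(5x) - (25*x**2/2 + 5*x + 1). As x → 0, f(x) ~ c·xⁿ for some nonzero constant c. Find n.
3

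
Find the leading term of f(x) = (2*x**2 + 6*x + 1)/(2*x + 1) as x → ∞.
x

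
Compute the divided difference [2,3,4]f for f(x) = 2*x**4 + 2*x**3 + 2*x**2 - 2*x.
130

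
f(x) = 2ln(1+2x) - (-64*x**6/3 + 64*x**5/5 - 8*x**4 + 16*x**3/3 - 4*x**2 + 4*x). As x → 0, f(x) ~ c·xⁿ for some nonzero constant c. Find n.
7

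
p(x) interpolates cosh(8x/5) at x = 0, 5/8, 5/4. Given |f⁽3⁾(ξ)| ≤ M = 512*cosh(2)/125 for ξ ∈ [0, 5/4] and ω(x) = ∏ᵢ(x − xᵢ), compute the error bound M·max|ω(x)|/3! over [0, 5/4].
sqrt(3)*cosh(2)/27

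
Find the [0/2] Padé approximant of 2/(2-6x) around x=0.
1/(1 - 3*x)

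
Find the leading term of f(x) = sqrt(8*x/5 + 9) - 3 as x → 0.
4*x/15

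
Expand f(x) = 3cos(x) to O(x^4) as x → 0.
3 - 3*x**2/2 + O(x**4)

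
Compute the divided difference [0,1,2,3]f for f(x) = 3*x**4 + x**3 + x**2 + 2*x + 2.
19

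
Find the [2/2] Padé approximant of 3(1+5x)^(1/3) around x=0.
(175*x**2/9 + 35*x/2 + 3)/(125*x**2/54 + 25*x/6 + 1)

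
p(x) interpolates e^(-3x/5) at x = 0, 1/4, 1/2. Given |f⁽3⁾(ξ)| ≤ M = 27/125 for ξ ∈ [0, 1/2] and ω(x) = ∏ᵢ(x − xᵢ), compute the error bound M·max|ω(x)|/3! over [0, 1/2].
sqrt(3)/8000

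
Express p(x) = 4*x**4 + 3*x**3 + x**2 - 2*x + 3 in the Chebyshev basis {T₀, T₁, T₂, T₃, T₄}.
(5)T₀ + (1/4)T₁ + (5/2)T₂ + (3/4)T₃ + (1/2)T₄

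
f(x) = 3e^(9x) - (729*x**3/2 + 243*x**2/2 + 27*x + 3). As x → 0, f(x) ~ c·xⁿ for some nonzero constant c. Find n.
4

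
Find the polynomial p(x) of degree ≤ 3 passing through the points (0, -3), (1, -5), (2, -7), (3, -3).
x**3 - 3*x**2 - 3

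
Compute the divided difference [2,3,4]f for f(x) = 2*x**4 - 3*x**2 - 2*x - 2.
107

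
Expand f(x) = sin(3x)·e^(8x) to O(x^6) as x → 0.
3*x + 24*x**2 + 183*x**3/2 + 220*x**4 + 14801*x**5/40 + O(x**6)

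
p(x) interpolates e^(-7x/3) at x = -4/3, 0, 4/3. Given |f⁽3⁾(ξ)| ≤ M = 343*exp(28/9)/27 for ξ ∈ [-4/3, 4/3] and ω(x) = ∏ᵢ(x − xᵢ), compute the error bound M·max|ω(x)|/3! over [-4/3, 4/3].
21952*sqrt(3)*exp(28/9)/19683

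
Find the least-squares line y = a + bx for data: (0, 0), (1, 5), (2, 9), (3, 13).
a = 3/10, b = 43/10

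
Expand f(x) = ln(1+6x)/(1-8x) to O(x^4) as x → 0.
6*x + 30*x**2 + 312*x**3 + O(x**4)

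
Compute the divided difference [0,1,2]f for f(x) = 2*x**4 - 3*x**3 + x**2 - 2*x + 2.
6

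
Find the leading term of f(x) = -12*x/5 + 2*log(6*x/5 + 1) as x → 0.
-36*x**2/25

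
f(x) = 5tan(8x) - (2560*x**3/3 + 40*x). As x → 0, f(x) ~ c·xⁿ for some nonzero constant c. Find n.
5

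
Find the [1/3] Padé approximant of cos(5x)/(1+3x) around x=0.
(1 - 125*x/36)/(-425*x**3/72 + 25*x**2/12 - 17*x/36 + 1)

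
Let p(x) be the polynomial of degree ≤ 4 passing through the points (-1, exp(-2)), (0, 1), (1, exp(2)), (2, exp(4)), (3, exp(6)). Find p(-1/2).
((-5*exp(6) - 70*exp(2) + 140 + 28*exp(4))*exp(2) + 35)*exp(-2)/128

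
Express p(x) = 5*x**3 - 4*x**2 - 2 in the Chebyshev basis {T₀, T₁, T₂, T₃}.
(-4)T₀ + (15/4)T₁ + (-2)T₂ + (5/4)T₃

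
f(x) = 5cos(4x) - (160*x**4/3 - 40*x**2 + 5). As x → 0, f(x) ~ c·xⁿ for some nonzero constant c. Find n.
6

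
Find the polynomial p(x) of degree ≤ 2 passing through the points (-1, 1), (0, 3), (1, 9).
2*x**2 + 4*x + 3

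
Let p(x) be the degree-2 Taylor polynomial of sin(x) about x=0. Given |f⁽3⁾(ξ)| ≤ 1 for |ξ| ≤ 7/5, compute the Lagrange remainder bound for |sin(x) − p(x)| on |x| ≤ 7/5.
343/750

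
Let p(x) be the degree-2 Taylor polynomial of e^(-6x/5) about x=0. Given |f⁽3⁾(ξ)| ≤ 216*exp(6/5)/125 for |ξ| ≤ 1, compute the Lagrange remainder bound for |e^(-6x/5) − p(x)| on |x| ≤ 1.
36*exp(6/5)/125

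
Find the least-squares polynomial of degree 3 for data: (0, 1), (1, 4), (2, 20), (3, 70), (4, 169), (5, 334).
74/63 + (95/189)x + (-143/126)x² + (155/54)x³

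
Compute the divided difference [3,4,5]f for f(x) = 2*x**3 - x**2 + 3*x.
23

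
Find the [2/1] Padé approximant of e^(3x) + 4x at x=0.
(-5*x**2/2 + 6*x + 1)/(1 - x)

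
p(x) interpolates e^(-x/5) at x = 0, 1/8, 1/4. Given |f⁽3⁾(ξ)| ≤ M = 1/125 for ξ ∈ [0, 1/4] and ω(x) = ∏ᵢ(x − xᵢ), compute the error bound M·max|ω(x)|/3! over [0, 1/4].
sqrt(3)/1728000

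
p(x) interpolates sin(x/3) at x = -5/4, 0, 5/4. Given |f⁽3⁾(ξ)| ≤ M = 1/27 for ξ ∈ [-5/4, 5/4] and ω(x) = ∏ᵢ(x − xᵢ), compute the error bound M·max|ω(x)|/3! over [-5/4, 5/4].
125*sqrt(3)/46656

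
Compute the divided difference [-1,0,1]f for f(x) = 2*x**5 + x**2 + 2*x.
1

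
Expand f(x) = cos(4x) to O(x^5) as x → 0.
1 - 8*x**2 + 32*x**4/3 + O(x**5)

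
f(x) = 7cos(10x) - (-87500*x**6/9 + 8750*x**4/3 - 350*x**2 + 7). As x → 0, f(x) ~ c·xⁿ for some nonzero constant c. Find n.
8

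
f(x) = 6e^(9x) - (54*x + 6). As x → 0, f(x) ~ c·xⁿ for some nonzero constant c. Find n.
2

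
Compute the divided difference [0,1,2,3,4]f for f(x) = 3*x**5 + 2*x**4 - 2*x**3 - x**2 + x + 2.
32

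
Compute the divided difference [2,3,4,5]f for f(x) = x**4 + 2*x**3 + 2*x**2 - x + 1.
16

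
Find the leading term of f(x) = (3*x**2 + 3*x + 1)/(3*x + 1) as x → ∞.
x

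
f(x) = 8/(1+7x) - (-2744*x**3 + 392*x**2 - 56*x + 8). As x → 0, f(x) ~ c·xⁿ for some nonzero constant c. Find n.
4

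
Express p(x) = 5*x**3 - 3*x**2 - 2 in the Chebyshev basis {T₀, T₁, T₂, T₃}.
(-7/2)T₀ + (15/4)T₁ + (-3/2)T₂ + (5/4)T₃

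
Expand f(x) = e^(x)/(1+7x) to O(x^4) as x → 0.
1 - 6*x + 85*x**2/2 - 892*x**3/3 + O(x**4)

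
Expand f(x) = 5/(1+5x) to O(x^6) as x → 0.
5 - 25*x + 125*x**2 - 625*x**3 + 3125*x**4 - 15625*x**5 + O(x**6)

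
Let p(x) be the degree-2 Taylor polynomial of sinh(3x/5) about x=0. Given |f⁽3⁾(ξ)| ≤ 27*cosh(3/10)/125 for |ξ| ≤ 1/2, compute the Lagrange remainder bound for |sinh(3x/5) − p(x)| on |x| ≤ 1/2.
9*cosh(3/10)/2000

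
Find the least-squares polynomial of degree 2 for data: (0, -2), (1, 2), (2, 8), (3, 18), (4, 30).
-68/35 + (16/7)x + (10/7)x²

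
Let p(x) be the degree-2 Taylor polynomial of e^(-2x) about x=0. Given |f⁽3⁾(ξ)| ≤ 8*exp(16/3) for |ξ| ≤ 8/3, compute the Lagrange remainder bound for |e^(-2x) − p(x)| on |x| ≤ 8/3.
2048*exp(16/3)/81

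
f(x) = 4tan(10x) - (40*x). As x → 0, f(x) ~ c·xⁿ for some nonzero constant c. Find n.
3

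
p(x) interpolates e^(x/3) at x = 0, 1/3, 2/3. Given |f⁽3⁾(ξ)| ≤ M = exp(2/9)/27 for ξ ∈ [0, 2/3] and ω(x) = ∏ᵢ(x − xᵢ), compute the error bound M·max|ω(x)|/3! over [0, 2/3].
sqrt(3)*exp(2/9)/19683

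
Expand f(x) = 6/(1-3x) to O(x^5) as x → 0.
6 + 18*x + 54*x**2 + 162*x**3 + 486*x**4 + O(x**5)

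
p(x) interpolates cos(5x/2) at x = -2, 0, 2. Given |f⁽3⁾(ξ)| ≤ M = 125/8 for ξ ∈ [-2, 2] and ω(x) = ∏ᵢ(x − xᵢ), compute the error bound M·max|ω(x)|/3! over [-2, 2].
125*sqrt(3)/27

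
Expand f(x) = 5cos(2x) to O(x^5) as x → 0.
5 - 10*x**2 + 10*x**4/3 + O(x**5)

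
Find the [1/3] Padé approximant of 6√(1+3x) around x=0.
(63*x/4 + 6)/(27*x**3/64 - 9*x**2/16 + 9*x/8 + 1)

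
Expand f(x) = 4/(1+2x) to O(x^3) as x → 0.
4 - 8*x + 16*x**2 + O(x**3)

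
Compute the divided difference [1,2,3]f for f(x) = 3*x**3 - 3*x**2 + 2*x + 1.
15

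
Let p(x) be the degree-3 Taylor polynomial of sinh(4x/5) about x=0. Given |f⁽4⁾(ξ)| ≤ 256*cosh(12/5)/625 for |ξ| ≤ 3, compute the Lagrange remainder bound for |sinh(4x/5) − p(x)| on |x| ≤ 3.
864*cosh(12/5)/625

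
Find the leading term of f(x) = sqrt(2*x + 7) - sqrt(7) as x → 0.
sqrt(7)*x/7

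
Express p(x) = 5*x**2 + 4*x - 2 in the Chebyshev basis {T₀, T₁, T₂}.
(1/2)T₀ + (4)T₁ + (5/2)T₂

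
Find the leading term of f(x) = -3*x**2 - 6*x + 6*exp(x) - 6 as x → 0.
x**3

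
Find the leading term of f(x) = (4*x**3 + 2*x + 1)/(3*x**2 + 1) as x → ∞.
4*x/3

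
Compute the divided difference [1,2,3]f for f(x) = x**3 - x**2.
5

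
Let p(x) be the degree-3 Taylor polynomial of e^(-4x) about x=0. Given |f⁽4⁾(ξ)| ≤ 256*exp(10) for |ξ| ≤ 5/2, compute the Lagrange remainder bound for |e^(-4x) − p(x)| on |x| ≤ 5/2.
1250*exp(10)/3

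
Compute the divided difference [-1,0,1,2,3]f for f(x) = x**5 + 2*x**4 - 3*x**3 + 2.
7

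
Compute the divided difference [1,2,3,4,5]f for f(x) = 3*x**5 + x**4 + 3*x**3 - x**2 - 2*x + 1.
46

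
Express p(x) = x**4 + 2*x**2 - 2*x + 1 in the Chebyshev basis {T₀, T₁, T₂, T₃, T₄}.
(19/8)T₀ + (-2)T₁ + (3/2)T₂ + (1/8)T₄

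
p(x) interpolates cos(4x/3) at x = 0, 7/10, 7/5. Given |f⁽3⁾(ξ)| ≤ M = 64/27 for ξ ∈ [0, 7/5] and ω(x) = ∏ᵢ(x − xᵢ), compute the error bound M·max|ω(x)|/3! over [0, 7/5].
2744*sqrt(3)/91125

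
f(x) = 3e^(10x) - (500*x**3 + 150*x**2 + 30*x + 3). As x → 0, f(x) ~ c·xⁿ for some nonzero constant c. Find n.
4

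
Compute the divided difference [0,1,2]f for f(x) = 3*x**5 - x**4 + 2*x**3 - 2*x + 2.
44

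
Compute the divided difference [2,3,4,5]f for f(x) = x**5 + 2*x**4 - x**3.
152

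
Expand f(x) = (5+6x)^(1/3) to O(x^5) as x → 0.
5**(1/3) + 2*5**(1/3)*x/5 - 4*5**(1/3)*x**2/25 + 8*5**(1/3)*x**3/75 - 32*5**(1/3)*x**4/375 + O(x**5)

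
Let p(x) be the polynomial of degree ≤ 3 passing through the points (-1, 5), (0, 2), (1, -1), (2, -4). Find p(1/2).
1/2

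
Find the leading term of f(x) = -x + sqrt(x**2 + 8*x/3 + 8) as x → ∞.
4/3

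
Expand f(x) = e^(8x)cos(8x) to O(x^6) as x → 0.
1 + 8*x - 512*x**3/3 - 2048*x**4/3 - 16384*x**5/15 + O(x**6)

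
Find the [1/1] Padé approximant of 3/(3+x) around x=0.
1/(x/3 + 1)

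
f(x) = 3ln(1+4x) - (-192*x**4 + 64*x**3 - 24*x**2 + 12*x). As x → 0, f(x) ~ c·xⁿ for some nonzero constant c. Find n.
5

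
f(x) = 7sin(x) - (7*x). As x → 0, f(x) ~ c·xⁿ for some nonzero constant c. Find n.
3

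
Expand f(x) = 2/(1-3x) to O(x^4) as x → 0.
2 + 6*x + 18*x**2 + 54*x**3 + O(x**4)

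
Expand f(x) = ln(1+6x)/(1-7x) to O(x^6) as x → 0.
6*x + 24*x**2 + 240*x**3 + 1356*x**4 + 55236*x**5/5 + O(x**6)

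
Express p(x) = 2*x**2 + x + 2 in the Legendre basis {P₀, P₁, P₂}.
(8/3)P₀ + P₁ + (4/3)P₂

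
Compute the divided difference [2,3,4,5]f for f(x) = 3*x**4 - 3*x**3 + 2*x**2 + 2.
39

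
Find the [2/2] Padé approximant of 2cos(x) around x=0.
(2 - 5*x**2/6)/(x**2/12 + 1)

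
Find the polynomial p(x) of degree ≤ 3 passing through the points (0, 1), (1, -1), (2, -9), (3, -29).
-x**3 - x + 1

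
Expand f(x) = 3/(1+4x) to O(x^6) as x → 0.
3 - 12*x + 48*x**2 - 192*x**3 + 768*x**4 - 3072*x**5 + O(x**6)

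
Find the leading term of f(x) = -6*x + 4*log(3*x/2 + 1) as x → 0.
-9*x**2/2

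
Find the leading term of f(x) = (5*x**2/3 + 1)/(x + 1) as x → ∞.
5*x/3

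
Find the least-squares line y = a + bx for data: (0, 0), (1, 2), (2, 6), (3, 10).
a = -3/5, b = 17/5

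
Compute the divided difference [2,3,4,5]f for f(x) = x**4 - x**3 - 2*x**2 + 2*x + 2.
13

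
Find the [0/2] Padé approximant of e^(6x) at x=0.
1/(18*x**2 - 6*x + 1)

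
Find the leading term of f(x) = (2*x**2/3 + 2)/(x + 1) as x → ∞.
2*x/3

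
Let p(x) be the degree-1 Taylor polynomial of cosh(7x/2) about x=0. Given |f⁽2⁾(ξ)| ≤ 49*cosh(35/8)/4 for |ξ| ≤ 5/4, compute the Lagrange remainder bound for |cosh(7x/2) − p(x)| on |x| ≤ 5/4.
1225*cosh(35/8)/128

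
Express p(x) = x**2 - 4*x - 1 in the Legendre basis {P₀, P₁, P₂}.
(-2/3)P₀ + (-4)P₁ + (2/3)P₂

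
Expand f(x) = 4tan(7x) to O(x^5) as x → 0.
28*x + 1372*x**3/3 + O(x**5)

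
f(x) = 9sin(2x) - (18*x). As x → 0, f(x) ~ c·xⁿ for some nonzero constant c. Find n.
3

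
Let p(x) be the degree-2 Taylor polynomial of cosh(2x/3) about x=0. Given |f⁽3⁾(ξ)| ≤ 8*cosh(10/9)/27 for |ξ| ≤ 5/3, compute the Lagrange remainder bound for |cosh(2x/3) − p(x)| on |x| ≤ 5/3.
500*cosh(10/9)/2187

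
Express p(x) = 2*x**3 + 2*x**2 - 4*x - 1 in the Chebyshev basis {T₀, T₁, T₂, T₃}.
(-5/2)T₁ + T₂ + (1/2)T₃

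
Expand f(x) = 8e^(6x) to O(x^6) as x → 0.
8 + 48*x + 144*x**2 + 288*x**3 + 432*x**4 + 2592*x**5/5 + O(x**6)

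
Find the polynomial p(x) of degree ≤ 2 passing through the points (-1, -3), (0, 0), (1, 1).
-x**2 + 2*x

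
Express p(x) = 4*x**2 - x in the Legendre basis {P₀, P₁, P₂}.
(4/3)P₀ - P₁ + (8/3)P₂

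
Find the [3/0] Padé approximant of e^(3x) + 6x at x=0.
9*x**3/2 + 9*x**2/2 + 9*x + 1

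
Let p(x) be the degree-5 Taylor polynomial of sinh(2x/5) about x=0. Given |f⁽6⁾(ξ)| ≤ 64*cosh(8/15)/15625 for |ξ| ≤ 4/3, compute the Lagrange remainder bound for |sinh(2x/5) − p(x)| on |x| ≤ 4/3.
16384*cosh(8/15)/512578125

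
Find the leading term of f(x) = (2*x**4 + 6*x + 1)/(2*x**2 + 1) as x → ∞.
x**2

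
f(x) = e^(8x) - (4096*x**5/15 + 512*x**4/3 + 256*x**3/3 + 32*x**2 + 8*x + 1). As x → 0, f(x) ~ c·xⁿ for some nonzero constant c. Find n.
6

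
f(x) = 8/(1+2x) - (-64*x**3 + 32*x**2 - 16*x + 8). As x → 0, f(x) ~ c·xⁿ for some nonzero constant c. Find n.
4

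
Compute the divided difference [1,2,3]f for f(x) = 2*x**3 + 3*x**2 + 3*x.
15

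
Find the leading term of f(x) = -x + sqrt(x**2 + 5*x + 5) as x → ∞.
5/2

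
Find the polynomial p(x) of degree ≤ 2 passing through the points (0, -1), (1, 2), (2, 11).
3*x**2 - 1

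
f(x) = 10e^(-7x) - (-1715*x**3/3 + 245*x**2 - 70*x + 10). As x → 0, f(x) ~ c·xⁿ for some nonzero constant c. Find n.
4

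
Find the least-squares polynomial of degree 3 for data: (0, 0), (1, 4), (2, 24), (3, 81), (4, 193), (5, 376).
23/126 + (55/108)x + (-37/126)x² + (329/108)x³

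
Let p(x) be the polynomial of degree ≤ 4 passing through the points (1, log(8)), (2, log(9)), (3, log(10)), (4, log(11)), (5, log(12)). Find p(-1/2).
log(429496729600000000000000000000000*11**(31/32)*2**(25/128)*3**(19/128)*5**(13/64)/1259146754955705275366853393770193)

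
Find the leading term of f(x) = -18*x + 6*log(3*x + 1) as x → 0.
-27*x**2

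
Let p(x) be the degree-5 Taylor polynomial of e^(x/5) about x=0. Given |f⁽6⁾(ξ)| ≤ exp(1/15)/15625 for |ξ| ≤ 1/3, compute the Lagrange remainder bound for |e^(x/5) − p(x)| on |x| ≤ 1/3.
exp(1/15)/8201250000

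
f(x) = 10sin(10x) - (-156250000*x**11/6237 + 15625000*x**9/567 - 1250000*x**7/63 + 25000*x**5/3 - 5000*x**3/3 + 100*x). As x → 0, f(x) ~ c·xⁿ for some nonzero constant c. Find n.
13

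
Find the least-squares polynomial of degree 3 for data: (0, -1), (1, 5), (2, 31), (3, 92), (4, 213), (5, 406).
-62/63 + (529/189)x + (55/252)x² + (335/108)x³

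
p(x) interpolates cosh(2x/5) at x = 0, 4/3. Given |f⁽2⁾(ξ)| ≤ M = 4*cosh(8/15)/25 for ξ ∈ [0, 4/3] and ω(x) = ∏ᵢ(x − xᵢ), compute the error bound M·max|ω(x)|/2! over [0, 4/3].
8*cosh(8/15)/225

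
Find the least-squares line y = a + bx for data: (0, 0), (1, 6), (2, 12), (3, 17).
a = 1/5, b = 57/10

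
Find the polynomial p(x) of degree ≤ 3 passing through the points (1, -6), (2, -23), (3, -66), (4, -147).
-2*x**3 - x**2 - 3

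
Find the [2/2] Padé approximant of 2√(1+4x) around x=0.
(10*x**2 + 10*x + 2)/(x**2 + 3*x + 1)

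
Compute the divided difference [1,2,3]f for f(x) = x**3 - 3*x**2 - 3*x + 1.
3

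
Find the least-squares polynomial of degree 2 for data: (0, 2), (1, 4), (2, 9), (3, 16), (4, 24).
9/5 + (8/5)x + x²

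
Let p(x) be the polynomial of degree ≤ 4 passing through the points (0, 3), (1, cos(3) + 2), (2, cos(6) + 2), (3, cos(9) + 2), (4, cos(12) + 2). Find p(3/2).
15*cos(3)/32 + 3*cos(12)/128 - 5*cos(9)/32 + 45*cos(6)/64 + 251/128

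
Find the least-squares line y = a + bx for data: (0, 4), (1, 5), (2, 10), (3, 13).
a = 16/5, b = 16/5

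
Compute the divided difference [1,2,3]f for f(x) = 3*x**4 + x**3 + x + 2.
81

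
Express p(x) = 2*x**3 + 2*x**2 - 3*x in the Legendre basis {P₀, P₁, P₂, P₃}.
(2/3)P₀ + (-9/5)P₁ + (4/3)P₂ + (4/5)P₃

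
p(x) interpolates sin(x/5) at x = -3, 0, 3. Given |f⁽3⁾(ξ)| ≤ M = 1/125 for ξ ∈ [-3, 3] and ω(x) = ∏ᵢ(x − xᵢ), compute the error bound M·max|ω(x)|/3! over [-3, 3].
sqrt(3)/125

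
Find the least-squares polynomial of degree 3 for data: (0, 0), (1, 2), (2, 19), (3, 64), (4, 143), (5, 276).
-1/6 + (-29/36)x + (4/3)x² + (71/36)x³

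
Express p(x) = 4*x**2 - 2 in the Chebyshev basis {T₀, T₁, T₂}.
(2)T₂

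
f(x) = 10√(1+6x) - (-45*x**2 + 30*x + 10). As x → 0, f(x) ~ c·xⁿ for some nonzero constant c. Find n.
3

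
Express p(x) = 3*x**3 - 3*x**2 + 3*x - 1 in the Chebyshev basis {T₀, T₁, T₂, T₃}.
(-5/2)T₀ + (21/4)T₁ + (-3/2)T₂ + (3/4)T₃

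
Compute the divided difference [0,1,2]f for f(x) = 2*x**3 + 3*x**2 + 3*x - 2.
9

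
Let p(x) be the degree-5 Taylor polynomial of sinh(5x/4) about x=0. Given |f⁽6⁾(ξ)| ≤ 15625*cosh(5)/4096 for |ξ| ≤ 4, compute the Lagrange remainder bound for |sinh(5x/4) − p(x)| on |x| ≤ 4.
3125*cosh(5)/144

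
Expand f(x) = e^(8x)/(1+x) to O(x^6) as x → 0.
1 + 7*x + 25*x**2 + 181*x**3/3 + 331*x**4/3 + 2441*x**5/15 + O(x**6)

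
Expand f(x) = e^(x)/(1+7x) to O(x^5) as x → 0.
1 - 6*x + 85*x**2/2 - 892*x**3/3 + 16651*x**4/8 + O(x**5)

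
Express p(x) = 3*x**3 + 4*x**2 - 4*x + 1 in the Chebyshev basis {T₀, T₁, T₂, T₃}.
(3)T₀ + (-7/4)T₁ + (2)T₂ + (3/4)T₃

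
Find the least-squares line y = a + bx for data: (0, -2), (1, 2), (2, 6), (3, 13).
a = -13/5, b = 49/10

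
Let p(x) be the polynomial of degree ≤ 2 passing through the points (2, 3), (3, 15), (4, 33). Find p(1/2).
-15/4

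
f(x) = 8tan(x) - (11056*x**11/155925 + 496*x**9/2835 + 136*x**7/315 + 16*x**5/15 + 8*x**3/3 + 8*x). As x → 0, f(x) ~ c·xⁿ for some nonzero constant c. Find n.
13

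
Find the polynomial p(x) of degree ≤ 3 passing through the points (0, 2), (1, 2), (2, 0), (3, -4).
-x**2 + x + 2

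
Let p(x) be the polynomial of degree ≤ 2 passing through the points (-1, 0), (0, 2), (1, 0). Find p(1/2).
3/2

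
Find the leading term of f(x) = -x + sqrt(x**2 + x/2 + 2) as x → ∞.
1/4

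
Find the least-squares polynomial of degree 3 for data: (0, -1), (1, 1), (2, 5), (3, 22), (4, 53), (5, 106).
-52/63 + (167/189)x + (-169/252)x² + (103/108)x³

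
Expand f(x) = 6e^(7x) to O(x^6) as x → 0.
6 + 42*x + 147*x**2 + 343*x**3 + 2401*x**4/4 + 16807*x**5/20 + O(x**6)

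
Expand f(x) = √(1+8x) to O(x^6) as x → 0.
1 + 4*x - 8*x**2 + 32*x**3 - 160*x**4 + 896*x**5 + O(x**6)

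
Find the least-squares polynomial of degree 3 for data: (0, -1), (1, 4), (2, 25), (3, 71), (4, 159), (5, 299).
-23/21 + (323/126)x + (67/84)x² + (77/36)x³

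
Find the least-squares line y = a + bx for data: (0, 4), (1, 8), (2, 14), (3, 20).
a = 17/5, b = 27/5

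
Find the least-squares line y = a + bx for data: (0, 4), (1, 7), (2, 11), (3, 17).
a = 33/10, b = 43/10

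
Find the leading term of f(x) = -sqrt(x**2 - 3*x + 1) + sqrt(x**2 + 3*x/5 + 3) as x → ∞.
9/5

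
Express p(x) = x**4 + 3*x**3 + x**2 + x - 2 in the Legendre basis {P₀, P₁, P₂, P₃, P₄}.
(-22/15)P₀ + (14/5)P₁ + (26/21)P₂ + (6/5)P₃ + (8/35)P₄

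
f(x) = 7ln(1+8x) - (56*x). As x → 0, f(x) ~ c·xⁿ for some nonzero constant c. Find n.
2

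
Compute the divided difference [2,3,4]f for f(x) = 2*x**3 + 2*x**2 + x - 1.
20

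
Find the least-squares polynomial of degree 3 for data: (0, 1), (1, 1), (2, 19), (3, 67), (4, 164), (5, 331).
83/126 + (-53/756)x + (-92/63)x² + (317/108)x³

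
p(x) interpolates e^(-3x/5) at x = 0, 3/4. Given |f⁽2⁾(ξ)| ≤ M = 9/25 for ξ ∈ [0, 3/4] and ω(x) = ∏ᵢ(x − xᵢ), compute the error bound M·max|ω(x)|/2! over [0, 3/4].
81/3200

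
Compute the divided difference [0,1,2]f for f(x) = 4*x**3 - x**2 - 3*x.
11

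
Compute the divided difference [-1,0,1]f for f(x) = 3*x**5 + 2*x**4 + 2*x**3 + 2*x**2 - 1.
4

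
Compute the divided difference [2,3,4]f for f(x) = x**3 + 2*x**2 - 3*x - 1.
11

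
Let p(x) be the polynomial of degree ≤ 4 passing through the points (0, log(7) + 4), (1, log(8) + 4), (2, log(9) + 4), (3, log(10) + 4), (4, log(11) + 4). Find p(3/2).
log(6*11**(3/128)*2**(1/4)*3**(13/32)*5**(27/32)*7**(123/128)/35) + 4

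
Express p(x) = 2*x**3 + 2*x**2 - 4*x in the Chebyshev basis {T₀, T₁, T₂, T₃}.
T₀ + (-5/2)T₁ + T₂ + (1/2)T₃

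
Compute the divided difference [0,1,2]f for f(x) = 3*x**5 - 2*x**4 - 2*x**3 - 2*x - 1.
25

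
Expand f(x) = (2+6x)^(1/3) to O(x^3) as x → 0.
2**(1/3) + 2**(1/3)*x - 2**(1/3)*x**2 + O(x**3)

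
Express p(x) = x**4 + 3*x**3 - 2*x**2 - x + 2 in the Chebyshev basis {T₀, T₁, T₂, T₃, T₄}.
(11/8)T₀ + (5/4)T₁ + (-1/2)T₂ + (3/4)T₃ + (1/8)T₄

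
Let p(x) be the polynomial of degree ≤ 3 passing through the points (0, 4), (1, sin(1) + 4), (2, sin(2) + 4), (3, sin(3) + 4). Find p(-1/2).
-35*sin(1)/16 - 5*sin(3)/16 + 21*sin(2)/16 + 4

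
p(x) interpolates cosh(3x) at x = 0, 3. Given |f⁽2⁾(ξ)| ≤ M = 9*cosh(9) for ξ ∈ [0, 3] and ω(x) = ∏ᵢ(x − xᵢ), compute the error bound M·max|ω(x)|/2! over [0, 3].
81*cosh(9)/8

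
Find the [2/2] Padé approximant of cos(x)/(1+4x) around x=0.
(-187*x**2/372 + 2*x/93 + 1)/(x**2/12 + 374*x/93 + 1)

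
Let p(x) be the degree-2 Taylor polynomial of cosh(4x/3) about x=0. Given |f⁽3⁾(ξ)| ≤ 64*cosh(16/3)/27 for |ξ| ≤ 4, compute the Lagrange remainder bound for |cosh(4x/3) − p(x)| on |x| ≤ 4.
2048*cosh(16/3)/81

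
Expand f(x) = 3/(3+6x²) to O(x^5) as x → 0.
1 - 2*x**2 + 4*x**4 + O(x**5)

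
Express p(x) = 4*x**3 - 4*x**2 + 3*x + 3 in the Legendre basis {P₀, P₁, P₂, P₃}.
(5/3)P₀ + (27/5)P₁ + (-8/3)P₂ + (8/5)P₃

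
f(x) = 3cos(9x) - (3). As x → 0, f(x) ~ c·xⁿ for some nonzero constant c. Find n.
2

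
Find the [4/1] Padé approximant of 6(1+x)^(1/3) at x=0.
(2*x**4/81 - 16*x**3/135 + 4*x**2/5 + 32*x/5 + 6)/(11*x/15 + 1)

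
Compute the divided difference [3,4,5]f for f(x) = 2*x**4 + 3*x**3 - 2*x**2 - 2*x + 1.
228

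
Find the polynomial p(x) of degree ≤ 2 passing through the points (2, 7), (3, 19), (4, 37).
3*x**2 - 3*x + 1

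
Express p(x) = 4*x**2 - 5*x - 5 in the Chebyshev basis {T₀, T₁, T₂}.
(-3)T₀ + (-5)T₁ + (2)T₂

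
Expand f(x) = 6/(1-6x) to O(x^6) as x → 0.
6 + 36*x + 216*x**2 + 1296*x**3 + 7776*x**4 + 46656*x**5 + O(x**6)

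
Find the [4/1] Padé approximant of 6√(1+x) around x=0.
(9*x**4/320 - 3*x**3/20 + 27*x**2/20 + 36*x/5 + 6)/(7*x/10 + 1)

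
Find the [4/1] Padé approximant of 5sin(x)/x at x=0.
x**4/24 - 5*x**2/6 + 5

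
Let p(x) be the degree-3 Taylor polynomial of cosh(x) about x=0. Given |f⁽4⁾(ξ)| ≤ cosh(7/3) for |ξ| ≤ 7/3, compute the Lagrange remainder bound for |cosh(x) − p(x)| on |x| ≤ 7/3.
2401*cosh(7/3)/1944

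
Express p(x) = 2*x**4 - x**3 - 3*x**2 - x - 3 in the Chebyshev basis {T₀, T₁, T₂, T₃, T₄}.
(-15/4)T₀ + (-7/4)T₁ + (-1/2)T₂ + (-1/4)T₃ + (1/4)T₄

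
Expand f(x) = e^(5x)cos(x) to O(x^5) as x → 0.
1 + 5*x + 12*x**2 + 55*x**3/3 + 119*x**4/6 + O(x**5)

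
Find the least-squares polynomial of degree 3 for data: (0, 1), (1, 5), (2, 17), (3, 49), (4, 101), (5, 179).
9/7 + (-4/3)x + (45/14)x² + (5/6)x³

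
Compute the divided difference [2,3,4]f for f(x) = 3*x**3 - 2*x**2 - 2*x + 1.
25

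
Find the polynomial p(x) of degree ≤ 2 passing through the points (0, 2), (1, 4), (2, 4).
-x**2 + 3*x + 2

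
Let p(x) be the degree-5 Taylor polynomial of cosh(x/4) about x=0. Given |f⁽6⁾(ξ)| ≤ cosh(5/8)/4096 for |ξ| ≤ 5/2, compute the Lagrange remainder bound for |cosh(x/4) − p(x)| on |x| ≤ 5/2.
3125*cosh(5/8)/37748736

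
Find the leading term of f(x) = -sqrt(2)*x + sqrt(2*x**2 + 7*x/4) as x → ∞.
7*sqrt(2)/16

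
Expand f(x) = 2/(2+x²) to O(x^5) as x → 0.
1 - x**2/2 + x**4/4 + O(x**5)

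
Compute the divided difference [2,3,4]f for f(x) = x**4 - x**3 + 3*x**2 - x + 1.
49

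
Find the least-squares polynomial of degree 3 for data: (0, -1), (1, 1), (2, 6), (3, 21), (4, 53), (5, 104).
-53/63 + (223/189)x + (-179/252)x² + (101/108)x³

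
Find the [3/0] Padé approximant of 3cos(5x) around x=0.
3 - 75*x**2/2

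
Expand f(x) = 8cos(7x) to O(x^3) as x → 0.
8 - 196*x**2 + O(x**3)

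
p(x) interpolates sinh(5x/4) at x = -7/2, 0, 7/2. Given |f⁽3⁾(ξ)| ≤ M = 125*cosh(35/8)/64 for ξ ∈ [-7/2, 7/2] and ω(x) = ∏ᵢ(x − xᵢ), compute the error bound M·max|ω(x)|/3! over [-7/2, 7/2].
42875*sqrt(3)*cosh(35/8)/13824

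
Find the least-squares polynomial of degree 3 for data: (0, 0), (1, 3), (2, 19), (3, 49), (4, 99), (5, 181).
-7/18 + (1411/756)x + (103/63)x² + (113/108)x³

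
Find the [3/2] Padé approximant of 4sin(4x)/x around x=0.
(16 - 448*x**2/15)/(4*x**2/5 + 1)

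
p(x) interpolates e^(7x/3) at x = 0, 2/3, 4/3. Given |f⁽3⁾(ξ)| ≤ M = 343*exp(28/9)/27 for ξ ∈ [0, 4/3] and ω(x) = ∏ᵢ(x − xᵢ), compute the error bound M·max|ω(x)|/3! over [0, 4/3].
2744*sqrt(3)*exp(28/9)/19683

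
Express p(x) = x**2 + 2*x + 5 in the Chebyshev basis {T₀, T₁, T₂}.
(11/2)T₀ + (2)T₁ + (1/2)T₂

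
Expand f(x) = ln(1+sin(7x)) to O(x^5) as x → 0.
7*x - 49*x**2/2 + 343*x**3/6 - 2401*x**4/12 + O(x**5)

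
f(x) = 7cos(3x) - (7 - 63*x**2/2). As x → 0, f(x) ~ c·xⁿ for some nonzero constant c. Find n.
4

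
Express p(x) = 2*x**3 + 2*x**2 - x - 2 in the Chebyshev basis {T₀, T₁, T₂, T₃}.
-T₀ + (1/2)T₁ + T₂ + (1/2)T₃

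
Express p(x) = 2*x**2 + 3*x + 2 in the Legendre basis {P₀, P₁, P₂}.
(8/3)P₀ + (3)P₁ + (4/3)P₂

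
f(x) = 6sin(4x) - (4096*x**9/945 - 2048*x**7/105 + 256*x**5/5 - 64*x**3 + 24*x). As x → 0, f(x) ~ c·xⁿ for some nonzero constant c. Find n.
11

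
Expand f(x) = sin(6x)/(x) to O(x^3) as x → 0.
6 - 36*x**2 + O(x**3)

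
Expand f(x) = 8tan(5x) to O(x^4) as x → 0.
40*x + 1000*x**3/3 + O(x**4)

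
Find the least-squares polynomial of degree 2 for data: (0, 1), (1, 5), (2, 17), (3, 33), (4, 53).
19/35 + (102/35)x + (18/7)x²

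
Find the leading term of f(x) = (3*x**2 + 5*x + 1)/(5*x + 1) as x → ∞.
3*x/5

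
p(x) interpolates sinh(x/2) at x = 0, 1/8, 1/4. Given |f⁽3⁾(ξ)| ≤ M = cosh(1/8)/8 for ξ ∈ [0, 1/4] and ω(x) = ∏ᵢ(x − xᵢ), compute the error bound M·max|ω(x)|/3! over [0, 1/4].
sqrt(3)*cosh(1/8)/110592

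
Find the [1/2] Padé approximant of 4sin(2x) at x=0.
8*x/(2*x**2/3 + 1)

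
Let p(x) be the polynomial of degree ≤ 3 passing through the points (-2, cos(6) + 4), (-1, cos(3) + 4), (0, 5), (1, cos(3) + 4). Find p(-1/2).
cos(3)/2 - cos(6)/16 + 73/16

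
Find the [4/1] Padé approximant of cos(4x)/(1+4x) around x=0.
(32*x**4/3 - 8*x**2 + 1)/(4*x + 1)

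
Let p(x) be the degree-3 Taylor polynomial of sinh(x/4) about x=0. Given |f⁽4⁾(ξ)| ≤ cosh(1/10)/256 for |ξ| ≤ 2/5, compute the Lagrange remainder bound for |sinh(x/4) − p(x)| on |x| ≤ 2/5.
cosh(1/10)/240000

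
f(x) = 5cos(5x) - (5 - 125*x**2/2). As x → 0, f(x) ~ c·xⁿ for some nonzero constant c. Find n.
4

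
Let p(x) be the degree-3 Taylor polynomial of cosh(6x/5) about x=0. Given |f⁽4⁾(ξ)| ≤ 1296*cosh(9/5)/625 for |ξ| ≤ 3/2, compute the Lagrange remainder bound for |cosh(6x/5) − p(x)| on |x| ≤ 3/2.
2187*cosh(9/5)/5000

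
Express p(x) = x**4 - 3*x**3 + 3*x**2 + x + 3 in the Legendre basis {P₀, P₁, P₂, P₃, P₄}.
(21/5)P₀ + (-4/5)P₁ + (18/7)P₂ + (-6/5)P₃ + (8/35)P₄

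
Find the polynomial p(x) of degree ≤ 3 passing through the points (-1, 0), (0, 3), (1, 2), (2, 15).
3*x**3 - 2*x**2 - 2*x + 3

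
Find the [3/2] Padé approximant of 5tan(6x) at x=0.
(-72*x**3 + 30*x)/(1 - 72*x**2/5)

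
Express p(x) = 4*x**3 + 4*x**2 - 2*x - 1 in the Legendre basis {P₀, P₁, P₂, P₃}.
(1/3)P₀ + (2/5)P₁ + (8/3)P₂ + (8/5)P₃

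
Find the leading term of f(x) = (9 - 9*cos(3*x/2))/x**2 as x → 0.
81/8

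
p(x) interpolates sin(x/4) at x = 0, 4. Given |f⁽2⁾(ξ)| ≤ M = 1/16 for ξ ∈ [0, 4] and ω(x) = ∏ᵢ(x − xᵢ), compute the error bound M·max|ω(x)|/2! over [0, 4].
1/8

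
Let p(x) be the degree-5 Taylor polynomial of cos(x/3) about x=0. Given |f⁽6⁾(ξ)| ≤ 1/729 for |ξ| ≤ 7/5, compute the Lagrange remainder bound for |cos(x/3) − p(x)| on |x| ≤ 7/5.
117649/8201250000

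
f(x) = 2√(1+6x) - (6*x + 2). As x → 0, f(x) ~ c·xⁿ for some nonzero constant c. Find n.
2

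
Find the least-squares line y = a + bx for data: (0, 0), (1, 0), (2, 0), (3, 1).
a = -1/5, b = 3/10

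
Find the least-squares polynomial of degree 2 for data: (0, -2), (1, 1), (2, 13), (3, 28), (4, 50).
-82/35 + (97/70)x + (41/14)x²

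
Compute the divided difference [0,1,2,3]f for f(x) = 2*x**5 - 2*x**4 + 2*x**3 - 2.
40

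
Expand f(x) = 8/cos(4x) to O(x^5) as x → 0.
8 + 64*x**2 + 1280*x**4/3 + O(x**5)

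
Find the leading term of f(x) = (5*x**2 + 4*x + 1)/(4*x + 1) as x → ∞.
5*x/4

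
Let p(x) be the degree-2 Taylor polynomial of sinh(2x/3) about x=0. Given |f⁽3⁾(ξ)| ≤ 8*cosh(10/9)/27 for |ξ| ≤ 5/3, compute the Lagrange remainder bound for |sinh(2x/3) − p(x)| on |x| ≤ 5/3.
500*cosh(10/9)/2187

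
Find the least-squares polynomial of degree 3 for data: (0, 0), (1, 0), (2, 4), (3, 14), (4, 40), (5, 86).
-8/63 + (295/189)x + (-247/126)x² + (55/54)x³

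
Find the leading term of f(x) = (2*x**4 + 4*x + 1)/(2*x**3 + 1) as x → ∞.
x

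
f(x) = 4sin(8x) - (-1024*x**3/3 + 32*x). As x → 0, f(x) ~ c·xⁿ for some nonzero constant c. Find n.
5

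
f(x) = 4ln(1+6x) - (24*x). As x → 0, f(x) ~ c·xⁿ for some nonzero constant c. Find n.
2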